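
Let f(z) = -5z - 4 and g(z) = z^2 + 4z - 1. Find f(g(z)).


Substitute g(z) into f:
f(g(z)) = -5*(z^2 + 4z - 1) + (-4)
Expand and combine: -5z^2 - 20z + 1


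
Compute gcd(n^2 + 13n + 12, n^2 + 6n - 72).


Factor each:
  n^2 + 13n + 12 = (n + 12)(n + 1)
  n^2 + 6n - 72 = (n + 12)(n - 6)
Common monic factor: n + 12


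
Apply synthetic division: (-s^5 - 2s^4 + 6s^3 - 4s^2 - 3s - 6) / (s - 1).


Synthetic division with c = 1. Coefficients: -1, -2, 6, -4, -3, -6
Bring down -1.
  -1 * 1 = -1; -1 - 2 = -3
  -3 * 1 = -3; -3 + 6 = 3
  3 * 1 = 3; 3 - 4 = -1
  -1 * 1 = -1; -1 - 3 = -4
  -4 * 1 = -4; -4 - 6 = -10
Quotient: -s^4 - 3s^3 + 3s^2 - s - 4, Remainder: -10


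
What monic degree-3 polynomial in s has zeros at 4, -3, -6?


p(s) = (s - 4)(s + 3)(s + 6)
Expand: s^3 + 5s^2 - 18s - 72


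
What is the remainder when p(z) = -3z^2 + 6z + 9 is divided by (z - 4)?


By the Remainder Theorem, the remainder equals p(4):
  -3*(4)^2 = -48
  6*(4)^1 = 24
  constant: 9
Sum: -48 + 24 + 9 = -15


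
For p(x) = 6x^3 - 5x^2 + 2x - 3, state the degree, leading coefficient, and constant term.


Highest power of x is 3, with coefficient 6. Constant term is -3.
Degree = 3, leading coefficient = 6, constant term = -3


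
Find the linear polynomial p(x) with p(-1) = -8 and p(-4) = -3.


p(x) = mx + b. Using p(-1)=-8, p(-4)=-3:
m = (-8 + 3)/(-1 + 4) = -5/3 = -5/3
b = -8 - m*(-1) = -8 - 5/3 = -29/3
p(x) = -(5/3)x - (29/3)


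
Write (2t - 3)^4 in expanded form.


Expand (2t - 3)^4 by repeated multiplication:
  (2t - 3)^2 = 4t^2 - 12t + 9
  (2t - 3)^3 = 8t^3 - 36t^2 + 54t - 27
= 16t^4 - 96t^3 + 216t^2 - 216t + 81


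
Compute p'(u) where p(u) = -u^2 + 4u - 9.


Apply the power rule term by term:
  d/du(-u^2) = -2u
  d/du(4u) = 4
  d/du(-9) = 0
p'(u) = -2u + 4


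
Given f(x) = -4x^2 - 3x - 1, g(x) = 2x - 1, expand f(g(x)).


Substitute g(x) into f:
f(g(x)) = -4*(2x - 1)^2 + (-3)*(2x - 1) + (-1)
(2x - 1)^2 = 4x^2 - 4x + 1
Expand and combine: -16x^2 + 10x - 2


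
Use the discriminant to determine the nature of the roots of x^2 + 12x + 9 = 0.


D = b^2 - 4ac = (12)^2 - 4(1)(9) = 144 - 36 = 108
Since D > 0: two distinct irrational roots


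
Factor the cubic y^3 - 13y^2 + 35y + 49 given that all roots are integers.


Try integer roots (divisors of 49). y=7: p(7)=0.
Divide out (y - 7): quotient is y^2 - 6y - 7.
Factor the quadratic: (y + 1)(y - 7)
Result: (y - 7)(y + 1)(y - 7)


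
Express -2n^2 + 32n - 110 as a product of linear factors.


Roots satisfy r1 + r2 = -b/a = 16 and r1*r2 = c/a = 55.
So r1 = 11, r2 = 5.
-2n^2 + 32n - 110 = -2(n - r1)(n - r2) = -2(n - 11)(n - 5)


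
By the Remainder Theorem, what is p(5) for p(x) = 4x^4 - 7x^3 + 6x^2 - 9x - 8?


By the Remainder Theorem, the remainder equals p(5):
  4*(5)^4 = 2500
  -7*(5)^3 = -875
  6*(5)^2 = 150
  -9*(5)^1 = -45
  constant: -8
Sum: 2500 - 875 + 150 - 45 - 8 = 1722


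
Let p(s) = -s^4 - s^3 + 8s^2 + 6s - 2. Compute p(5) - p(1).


p(5) = -522
p(1) = 10
p(5) - p(1) = -522 - 10 = -532


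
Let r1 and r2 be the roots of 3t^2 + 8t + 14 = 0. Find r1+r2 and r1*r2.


For at^2+bt+c=0: sum = -b/a, product = c/a.
a=3, b=8, c=14
Sum = -(8)/3 = -8/3
Product = (14)/3 = 14/3


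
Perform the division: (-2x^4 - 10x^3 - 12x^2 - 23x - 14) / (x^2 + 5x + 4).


(-2x^4 - 10x^3 - 12x^2 - 23x - 14) / (x^2 + 5x + 4)
Step 1: -2x^2 * (x^2 + 5x + 4) = -2x^4 - 10x^3 - 8x^2; subtract.
Step 2: 0 * (x^2 + 5x + 4) = 0; subtract.
Step 3: -4 * (x^2 + 5x + 4) = -4x^2 - 20x - 16; subtract.
Quotient: -2x^2 - 4, Remainder: -3x + 2


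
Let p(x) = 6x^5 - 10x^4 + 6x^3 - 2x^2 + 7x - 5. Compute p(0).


Using direct substitution:
  6 * (0)^5 = 0
  -10 * (0)^4 = 0
  6 * (0)^3 = 0
  -2 * (0)^2 = 0
  7 * (0)^1 = 0
  constant: -5
Sum = 0 + 0 + 0 + 0 + 0 - 5 = -5


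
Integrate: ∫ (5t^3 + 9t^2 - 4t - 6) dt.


Reverse power rule on each term:
  ∫ 5t^3 dt = (5/4)t^4
  ∫ 9t^2 dt = 3t^3
  ∫ -4t dt = -2t^2
  ∫ -6 dt = -6t
F(t) = (5/4)t^4 + 3t^3 - 2t^2 - 6t + C


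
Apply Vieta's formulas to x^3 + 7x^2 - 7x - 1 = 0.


Monic cubic x^3+bx^2+cx+d=0: sum=-b, pairwise sum=c, product=-d.
b=7, c=-7, d=-1
r1+r2+r3 = -7
r1r2+r1r3+r2r3 = -7
r1r2r3 = 1


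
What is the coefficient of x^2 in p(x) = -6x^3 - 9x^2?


Read off the coefficient of x^2: -9


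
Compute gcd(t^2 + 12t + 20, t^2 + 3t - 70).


Factor each:
  t^2 + 12t + 20 = (t + 10)(t + 2)
  t^2 + 3t - 70 = (t + 10)(t - 7)
Common monic factor: t + 10


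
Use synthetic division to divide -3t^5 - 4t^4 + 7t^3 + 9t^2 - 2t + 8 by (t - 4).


Synthetic division with c = 4. Coefficients: -3, -4, 7, 9, -2, 8
Bring down -3.
  -3 * 4 = -12; -12 - 4 = -16
  -16 * 4 = -64; -64 + 7 = -57
  -57 * 4 = -228; -228 + 9 = -219
  -219 * 4 = -876; -876 - 2 = -878
  -878 * 4 = -3512; -3512 + 8 = -3504
Quotient: -3t^4 - 16t^3 - 57t^2 - 219t - 878, Remainder: -3504


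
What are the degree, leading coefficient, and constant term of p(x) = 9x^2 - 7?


Highest power of x is 2, with coefficient 9. Constant term is -7.
Degree = 2, leading coefficient = 9, constant term = -7


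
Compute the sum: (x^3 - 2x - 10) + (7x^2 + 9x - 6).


Align terms by degree and add:
  x^3 - 2x - 10
+ 7x^2 + 9x - 6
= x^3 + 7x^2 + 7x - 16


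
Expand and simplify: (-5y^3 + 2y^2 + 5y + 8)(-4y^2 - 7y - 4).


Distribute each term of the first polynomial:
  (-5y^3)(-4y^2 - 7y - 4) = 20y^5 + 35y^4 + 20y^3
  (2y^2)(-4y^2 - 7y - 4) = -8y^4 - 14y^3 - 8y^2
  (5y)(-4y^2 - 7y - 4) = -20y^3 - 35y^2 - 20y
  (8)(-4y^2 - 7y - 4) = -32y^2 - 56y - 32
Sum: 20y^5 + 27y^4 - 14y^3 - 75y^2 - 76y - 32


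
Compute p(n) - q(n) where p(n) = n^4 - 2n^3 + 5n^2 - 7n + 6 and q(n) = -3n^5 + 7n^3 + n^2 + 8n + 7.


Distribute the minus sign:
  (n^4 - 2n^3 + 5n^2 - 7n + 6)
- (-3n^5 + 7n^3 + n^2 + 8n + 7)
Negate second polynomial: 3n^5 - 7n^3 - n^2 - 8n - 7
Add: 3n^5 + n^4 - 9n^3 + 4n^2 - 15n - 1


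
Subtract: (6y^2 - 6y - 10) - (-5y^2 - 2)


Distribute the minus sign:
  (6y^2 - 6y - 10)
- (-5y^2 - 2)
Negate second polynomial: 5y^2 + 2
Add: 11y^2 - 6y - 8


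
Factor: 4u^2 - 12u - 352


Roots satisfy r1 + r2 = -b/a = 3 and r1*r2 = c/a = -88.
So r1 = 11, r2 = -8.
4u^2 - 12u - 352 = 4(u - r1)(u - r2) = 4(u - 11)(u + 8)


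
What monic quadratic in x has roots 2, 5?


p(x) = (x - 2)(x - 5)
Expand: x^2 - 7x + 10


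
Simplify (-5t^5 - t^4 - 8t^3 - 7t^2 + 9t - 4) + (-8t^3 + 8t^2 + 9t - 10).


Align terms by degree and add:
  -5t^5 - t^4 - 8t^3 - 7t^2 + 9t - 4
  -8t^3 + 8t^2 + 9t - 10
= -5t^5 - t^4 - 16t^3 + t^2 + 18t - 14


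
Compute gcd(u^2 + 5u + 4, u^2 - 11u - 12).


Factor each:
  u^2 + 5u + 4 = (u + 1)(u + 4)
  u^2 - 11u - 12 = (u + 1)(u - 12)
Common monic factor: u + 1


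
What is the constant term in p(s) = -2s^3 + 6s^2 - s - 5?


Read off the constant term: -5


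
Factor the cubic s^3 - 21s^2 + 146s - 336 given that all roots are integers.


Try integer roots (divisors of -336). s=6: p(6)=0.
Divide out (s - 6): quotient is s^2 - 15s + 56.
Factor the quadratic: (s - 8)(s - 7)
Result: (s - 6)(s - 8)(s - 7)


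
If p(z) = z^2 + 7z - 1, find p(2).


Using direct substitution:
  1 * (2)^2 = 4
  7 * (2)^1 = 14
  constant: -1
Sum = 4 + 14 - 1 = 17


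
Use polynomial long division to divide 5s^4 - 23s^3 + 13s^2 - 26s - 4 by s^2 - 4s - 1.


(5s^4 - 23s^3 + 13s^2 - 26s - 4) / (s^2 - 4s - 1)
Step 1: 5s^2 * (s^2 - 4s - 1) = 5s^4 - 20s^3 - 5s^2; subtract.
Step 2: -3s * (s^2 - 4s - 1) = -3s^3 + 12s^2 + 3s; subtract.
Step 3: 6 * (s^2 - 4s - 1) = 6s^2 - 24s - 6; subtract.
Quotient: 5s^2 - 3s + 6, Remainder: -5s + 2


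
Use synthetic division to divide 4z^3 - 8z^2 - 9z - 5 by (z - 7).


Synthetic division with c = 7. Coefficients: 4, -8, -9, -5
Bring down 4.
  4 * 7 = 28; 28 - 8 = 20
  20 * 7 = 140; 140 - 9 = 131
  131 * 7 = 917; 917 - 5 = 912
Quotient: 4z^2 + 20z + 131, Remainder: 912


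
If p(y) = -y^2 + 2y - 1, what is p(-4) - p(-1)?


p(-4) = -25
p(-1) = -4
p(-4) - p(-1) = -25 + 4 = -21


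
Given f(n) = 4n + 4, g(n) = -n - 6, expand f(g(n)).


Substitute g(n) into f:
f(g(n)) = 4*(-n - 6) + 4
Expand and combine: -4n - 20


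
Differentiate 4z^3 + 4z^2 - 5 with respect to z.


Apply the power rule term by term:
  d/dz(4z^3) = 12z^2
  d/dz(4z^2) = 8z
  d/dz(-5) = 0
p'(z) = 12z^2 + 8z


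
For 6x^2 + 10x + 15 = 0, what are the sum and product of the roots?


For ax^2+bx+c=0: sum = -b/a, product = c/a.
a=6, b=10, c=15
Sum = -(10)/6 = -5/3
Product = (15)/6 = 5/2


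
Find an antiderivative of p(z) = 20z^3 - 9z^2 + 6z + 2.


Reverse power rule on each term:
  ∫ 20z^3 dz = 5z^4
  ∫ -9z^2 dz = -3z^3
  ∫ 6z dz = 3z^2
  ∫ 2 dz = 2z
F(z) = 5z^4 - 3z^3 + 3z^2 + 2z + C


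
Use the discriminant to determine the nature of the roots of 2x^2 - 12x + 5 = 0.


D = b^2 - 4ac = (-12)^2 - 4(2)(5) = 144 - 40 = 104
Since D > 0: two distinct irrational roots


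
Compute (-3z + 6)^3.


Expand (-3z + 6)^3 by repeated multiplication:
  (-3z + 6)^2 = 9z^2 - 36z + 36
= -27z^3 + 162z^2 - 324z + 216


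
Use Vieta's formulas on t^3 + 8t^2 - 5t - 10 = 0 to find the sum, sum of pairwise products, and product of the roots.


Monic cubic t^3+bt^2+ct+d=0: sum=-b, pairwise sum=c, product=-d.
b=8, c=-5, d=-10
r1+r2+r3 = -8
r1r2+r1r3+r2r3 = -5
r1r2r3 = 10


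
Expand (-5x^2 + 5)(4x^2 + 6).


Distribute each term of the first polynomial:
  (-5x^2)(4x^2 + 6) = -20x^4 - 30x^2
  (5)(4x^2 + 6) = 20x^2 + 30
Sum: -20x^4 - 10x^2 + 30


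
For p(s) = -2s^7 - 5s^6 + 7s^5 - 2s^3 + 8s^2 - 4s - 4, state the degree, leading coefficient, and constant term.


Highest power of s is 7, with coefficient -2. Constant term is -4.
Degree = 7, leading coefficient = -2, constant term = -4


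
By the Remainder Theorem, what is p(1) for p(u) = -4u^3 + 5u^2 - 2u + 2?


By the Remainder Theorem, the remainder equals p(1):
  -4*(1)^3 = -4
  5*(1)^2 = 5
  -2*(1)^1 = -2
  constant: 2
Sum: -4 + 5 - 2 + 2 = 1


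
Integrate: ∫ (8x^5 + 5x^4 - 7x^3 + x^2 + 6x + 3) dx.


Reverse power rule on each term:
  ∫ 8x^5 dx = (4/3)x^6
  ∫ 5x^4 dx = x^5
  ∫ -7x^3 dx = -(7/4)x^4
  ∫ x^2 dx = (1/3)x^3
  ∫ 6x dx = 3x^2
  ∫ 3 dx = 3x
F(x) = (4/3)x^6 + x^5 - (7/4)x^4 + (1/3)x^3 + 3x^2 + 3x + C


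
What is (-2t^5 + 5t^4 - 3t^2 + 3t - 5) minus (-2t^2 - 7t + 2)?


Distribute the minus sign:
  (-2t^5 + 5t^4 - 3t^2 + 3t - 5)
- (-2t^2 - 7t + 2)
Negate second polynomial: 2t^2 + 7t - 2
Add: -2t^5 + 5t^4 - t^2 + 10t - 7


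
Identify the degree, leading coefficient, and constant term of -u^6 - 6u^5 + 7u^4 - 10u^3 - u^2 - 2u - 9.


Highest power of u is 6, with coefficient -1. Constant term is -9.
Degree = 6, leading coefficient = -1, constant term = -9


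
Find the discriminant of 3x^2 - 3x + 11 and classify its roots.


D = b^2 - 4ac = (-3)^2 - 4(3)(11) = 9 - 132 = -123
Since D < 0: two complex conjugate roots (no real roots)


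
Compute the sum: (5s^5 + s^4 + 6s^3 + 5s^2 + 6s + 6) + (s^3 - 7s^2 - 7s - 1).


Align terms by degree and add:
  5s^5 + s^4 + 6s^3 + 5s^2 + 6s + 6
+ s^3 - 7s^2 - 7s - 1
= 5s^5 + s^4 + 7s^3 - 2s^2 - s + 5


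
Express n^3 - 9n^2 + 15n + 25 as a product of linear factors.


Try integer roots (divisors of 25). n=5: p(5)=0.
Divide out (n - 5): quotient is n^2 - 4n - 5.
Factor the quadratic: (n - 5)(n + 1)
Result: (n - 5)(n - 5)(n + 1)


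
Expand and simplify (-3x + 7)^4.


Expand (-3x + 7)^4 by repeated multiplication:
  (-3x + 7)^2 = 9x^2 - 42x + 49
  (-3x + 7)^3 = -27x^3 + 189x^2 - 441x + 343
= 81x^4 - 756x^3 + 2646x^2 - 4116x + 2401


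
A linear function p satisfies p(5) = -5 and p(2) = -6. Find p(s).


p(s) = ms + b. Using p(5)=-5, p(2)=-6:
m = (-5 + 6)/(5 - 2) = 1/3 = 1/3
b = -5 - m*(5) = -5 - 5/3 = -20/3
p(s) = (1/3)s - (20/3)


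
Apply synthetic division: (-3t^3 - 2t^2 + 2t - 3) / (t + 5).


Synthetic division with c = -5. Coefficients: -3, -2, 2, -3
Bring down -3.
  -3 * -5 = 15; 15 - 2 = 13
  13 * -5 = -65; -65 + 2 = -63
  -63 * -5 = 315; 315 - 3 = 312
Quotient: -3t^2 + 13t - 63, Remainder: 312


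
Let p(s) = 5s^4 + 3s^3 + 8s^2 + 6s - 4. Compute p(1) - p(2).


p(1) = 18
p(2) = 144
p(1) - p(2) = 18 - 144 = -126


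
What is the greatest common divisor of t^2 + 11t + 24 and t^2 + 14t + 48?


Factor each:
  t^2 + 11t + 24 = (t + 8)(t + 3)
  t^2 + 14t + 48 = (t + 8)(t + 6)
Common monic factor: t + 8


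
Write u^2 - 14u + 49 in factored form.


Roots satisfy r1 + r2 = -b/a = 14 and r1*r2 = c/a = 49.
So r1 = 7, r2 = 7.
u^2 - 14u + 49 = (u - r1)(u - r2) = (u - 7)(u - 7)


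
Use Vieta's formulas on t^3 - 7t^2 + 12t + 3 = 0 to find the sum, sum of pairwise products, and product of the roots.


Monic cubic t^3+bt^2+ct+d=0: sum=-b, pairwise sum=c, product=-d.
b=-7, c=12, d=3
r1+r2+r3 = 7
r1r2+r1r3+r2r3 = 12
r1r2r3 = -3


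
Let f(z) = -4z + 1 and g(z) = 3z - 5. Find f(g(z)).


Substitute g(z) into f:
f(g(z)) = -4*(3z - 5) + 1
Expand and combine: -12z + 21


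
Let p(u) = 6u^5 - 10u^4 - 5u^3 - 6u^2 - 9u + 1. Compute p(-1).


Using direct substitution:
  6 * (-1)^5 = -6
  -10 * (-1)^4 = -10
  -5 * (-1)^3 = 5
  -6 * (-1)^2 = -6
  -9 * (-1)^1 = 9
  constant: 1
Sum = -6 - 10 + 5 - 6 + 9 + 1 = -7


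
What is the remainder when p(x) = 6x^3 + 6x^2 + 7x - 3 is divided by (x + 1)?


By the Remainder Theorem, the remainder equals p(-1):
  6*(-1)^3 = -6
  6*(-1)^2 = 6
  7*(-1)^1 = -7
  constant: -3
Sum: -6 + 6 - 7 - 3 = -10


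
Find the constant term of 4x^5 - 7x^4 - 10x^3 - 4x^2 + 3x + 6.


Read off the constant term: 6


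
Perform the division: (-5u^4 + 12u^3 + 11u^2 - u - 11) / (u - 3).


(-5u^4 + 12u^3 + 11u^2 - u - 11) / (u - 3)
Step 1: -5u^3 * (u - 3) = -5u^4 + 15u^3; subtract.
Step 2: -3u^2 * (u - 3) = -3u^3 + 9u^2; subtract.
Step 3: 2u * (u - 3) = 2u^2 - 6u; subtract.
Step 4: 5 * (u - 3) = 5u - 15; subtract.
Quotient: -5u^3 - 3u^2 + 2u + 5, Remainder: 4


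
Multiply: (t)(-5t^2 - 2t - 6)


Distribute each term of the first polynomial:
  (t)(-5t^2 - 2t - 6) = -5t^3 - 2t^2 - 6t
Sum: -5t^3 - 2t^2 - 6t


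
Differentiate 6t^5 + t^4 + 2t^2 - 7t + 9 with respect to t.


Apply the power rule term by term:
  d/dt(6t^5) = 30t^4
  d/dt(t^4) = 4t^3
  d/dt(2t^2) = 4t
  d/dt(-7t) = -7
  d/dt(9) = 0
p'(t) = 30t^4 + 4t^3 + 4t - 7


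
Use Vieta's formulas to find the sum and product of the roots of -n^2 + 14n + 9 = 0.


For an^2+bn+c=0: sum = -b/a, product = c/a.
a=-1, b=14, c=9
Sum = -(14)/-1 = 14
Product = (9)/-1 = -9


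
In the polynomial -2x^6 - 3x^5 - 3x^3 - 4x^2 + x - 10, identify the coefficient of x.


Read off the coefficient of x: 1


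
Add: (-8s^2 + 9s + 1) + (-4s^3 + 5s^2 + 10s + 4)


Align terms by degree and add:
  -8s^2 + 9s + 1
  -4s^3 + 5s^2 + 10s + 4
= -4s^3 - 3s^2 + 19s + 5


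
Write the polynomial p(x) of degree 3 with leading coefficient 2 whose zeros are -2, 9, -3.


p(x) = 2(x + 2)(x - 9)(x + 3)
Expand: 2x^3 - 8x^2 - 78x - 108


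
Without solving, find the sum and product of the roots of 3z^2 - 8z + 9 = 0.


For az^2+bz+c=0: sum = -b/a, product = c/a.
a=3, b=-8, c=9
Sum = -(-8)/3 = 8/3
Product = (9)/3 = 3


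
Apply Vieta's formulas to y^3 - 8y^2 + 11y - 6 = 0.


Monic cubic y^3+by^2+cy+d=0: sum=-b, pairwise sum=c, product=-d.
b=-8, c=11, d=-6
r1+r2+r3 = 8
r1r2+r1r3+r2r3 = 11
r1r2r3 = 6


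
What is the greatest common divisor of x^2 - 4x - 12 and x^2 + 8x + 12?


Factor each:
  x^2 - 4x - 12 = (x + 2)(x - 6)
  x^2 + 8x + 12 = (x + 2)(x + 6)
Common monic factor: x + 2


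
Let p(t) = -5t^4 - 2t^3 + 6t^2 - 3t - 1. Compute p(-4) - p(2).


p(-4) = -1045
p(2) = -79
p(-4) - p(2) = -1045 + 79 = -966


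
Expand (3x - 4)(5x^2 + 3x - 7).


Distribute each term of the first polynomial:
  (3x)(5x^2 + 3x - 7) = 15x^3 + 9x^2 - 21x
  (-4)(5x^2 + 3x - 7) = -20x^2 - 12x + 28
Sum: 15x^3 - 11x^2 - 33x + 28


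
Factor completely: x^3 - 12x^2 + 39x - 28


Try integer roots (divisors of -28). x=1: p(1)=0.
Divide out (x - 1): quotient is x^2 - 11x + 28.
Factor the quadratic: (x - 4)(x - 7)
Result: (x - 1)(x - 4)(x - 7)


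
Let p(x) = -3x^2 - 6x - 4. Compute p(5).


Using direct substitution:
  -3 * (5)^2 = -75
  -6 * (5)^1 = -30
  constant: -4
Sum = -75 - 30 - 4 = -109


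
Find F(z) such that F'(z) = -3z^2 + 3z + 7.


Reverse power rule on each term:
  ∫ -3z^2 dz = -z^3
  ∫ 3z dz = (3/2)z^2
  ∫ 7 dz = 7z
F(z) = -z^3 + (3/2)z^2 + 7z + C


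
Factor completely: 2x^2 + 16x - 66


Roots satisfy r1 + r2 = -b/a = -8 and r1*r2 = c/a = -33.
So r1 = -11, r2 = 3.
2x^2 + 16x - 66 = 2(x - r1)(x - r2) = 2(x + 11)(x - 3)


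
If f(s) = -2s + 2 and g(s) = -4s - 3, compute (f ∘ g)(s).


Substitute g(s) into f:
f(g(s)) = -2*(-4s - 3) + 2
Expand and combine: 8s + 8


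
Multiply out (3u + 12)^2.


Expand (3u + 12)^2 by repeated multiplication:
= 9u^2 + 72u + 144


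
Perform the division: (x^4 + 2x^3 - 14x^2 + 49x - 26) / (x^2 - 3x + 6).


(x^4 + 2x^3 - 14x^2 + 49x - 26) / (x^2 - 3x + 6)
Step 1: x^2 * (x^2 - 3x + 6) = x^4 - 3x^3 + 6x^2; subtract.
Step 2: 5x * (x^2 - 3x + 6) = 5x^3 - 15x^2 + 30x; subtract.
Step 3: -5 * (x^2 - 3x + 6) = -5x^2 + 15x - 30; subtract.
Quotient: x^2 + 5x - 5, Remainder: 4x + 4


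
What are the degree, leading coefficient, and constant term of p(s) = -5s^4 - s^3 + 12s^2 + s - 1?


Highest power of s is 4, with coefficient -5. Constant term is -1.
Degree = 4, leading coefficient = -5, constant term = -1


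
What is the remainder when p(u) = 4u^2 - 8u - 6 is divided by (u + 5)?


By the Remainder Theorem, the remainder equals p(-5):
  4*(-5)^2 = 100
  -8*(-5)^1 = 40
  constant: -6
Sum: 100 + 40 - 6 = 134


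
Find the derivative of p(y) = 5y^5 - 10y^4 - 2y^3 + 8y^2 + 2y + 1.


Apply the power rule term by term:
  d/dy(5y^5) = 25y^4
  d/dy(-10y^4) = -40y^3
  d/dy(-2y^3) = -6y^2
  d/dy(8y^2) = 16y
  d/dy(2y) = 2
  d/dy(1) = 0
p'(y) = 25y^4 - 40y^3 - 6y^2 + 16y + 2


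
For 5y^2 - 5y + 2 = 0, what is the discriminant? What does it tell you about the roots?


D = b^2 - 4ac = (-5)^2 - 4(5)(2) = 25 - 40 = -15
Since D < 0: two complex conjugate roots (no real roots)


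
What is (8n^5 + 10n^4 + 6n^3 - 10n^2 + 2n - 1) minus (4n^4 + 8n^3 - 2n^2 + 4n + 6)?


Distribute the minus sign:
  (8n^5 + 10n^4 + 6n^3 - 10n^2 + 2n - 1)
- (4n^4 + 8n^3 - 2n^2 + 4n + 6)
Negate second polynomial: -4n^4 - 8n^3 + 2n^2 - 4n - 6
Add: 8n^5 + 6n^4 - 2n^3 - 8n^2 - 2n - 7


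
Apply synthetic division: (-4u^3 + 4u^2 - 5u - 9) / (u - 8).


Synthetic division with c = 8. Coefficients: -4, 4, -5, -9
Bring down -4.
  -4 * 8 = -32; -32 + 4 = -28
  -28 * 8 = -224; -224 - 5 = -229
  -229 * 8 = -1832; -1832 - 9 = -1841
Quotient: -4u^2 - 28u - 229, Remainder: -1841


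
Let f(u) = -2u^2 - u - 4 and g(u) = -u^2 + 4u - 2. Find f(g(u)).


Substitute g(u) into f:
f(g(u)) = -2*(-u^2 + 4u - 2)^2 + (-1)*(-u^2 + 4u - 2) + (-4)
(-u^2 + 4u - 2)^2 = u^4 - 8u^3 + 20u^2 - 16u + 4
Expand and combine: -2u^4 + 16u^3 - 39u^2 + 28u - 10


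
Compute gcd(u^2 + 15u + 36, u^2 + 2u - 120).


Factor each:
  u^2 + 15u + 36 = (u + 12)(u + 3)
  u^2 + 2u - 120 = (u + 12)(u - 10)
Common monic factor: u + 12


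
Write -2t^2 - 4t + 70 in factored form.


Roots satisfy r1 + r2 = -b/a = -2 and r1*r2 = c/a = -35.
So r1 = 5, r2 = -7.
-2t^2 - 4t + 70 = -2(t - r1)(t - r2) = -2(t - 5)(t + 7)


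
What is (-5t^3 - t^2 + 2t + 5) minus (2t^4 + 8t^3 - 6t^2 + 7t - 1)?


Distribute the minus sign:
  (-5t^3 - t^2 + 2t + 5)
- (2t^4 + 8t^3 - 6t^2 + 7t - 1)
Negate second polynomial: -2t^4 - 8t^3 + 6t^2 - 7t + 1
Add: -2t^4 - 13t^3 + 5t^2 - 5t + 6


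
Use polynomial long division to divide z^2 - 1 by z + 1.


(z^2 - 1) / (z + 1)
Step 1: z * (z + 1) = z^2 + z; subtract.
Step 2: -1 * (z + 1) = -z - 1; subtract.
Quotient: z - 1, Remainder: 0


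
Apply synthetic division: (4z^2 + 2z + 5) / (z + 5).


Synthetic division with c = -5. Coefficients: 4, 2, 5
Bring down 4.
  4 * -5 = -20; -20 + 2 = -18
  -18 * -5 = 90; 90 + 5 = 95
Quotient: 4z - 18, Remainder: 95


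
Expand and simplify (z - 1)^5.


Expand (z - 1)^5 by repeated multiplication:
  (z - 1)^2 = z^2 - 2z + 1
  (z - 1)^3 = z^3 - 3z^2 + 3z - 1
  (z - 1)^4 = z^4 - 4z^3 + 6z^2 - 4z + 1
= z^5 - 5z^4 + 10z^3 - 10z^2 + 5z - 1


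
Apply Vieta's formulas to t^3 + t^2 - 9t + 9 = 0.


Monic cubic t^3+bt^2+ct+d=0: sum=-b, pairwise sum=c, product=-d.
b=1, c=-9, d=9
r1+r2+r3 = -1
r1r2+r1r3+r2r3 = -9
r1r2r3 = -9


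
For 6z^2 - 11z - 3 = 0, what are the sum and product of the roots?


For az^2+bz+c=0: sum = -b/a, product = c/a.
a=6, b=-11, c=-3
Sum = -(-11)/6 = 11/6
Product = (-3)/6 = -1/2


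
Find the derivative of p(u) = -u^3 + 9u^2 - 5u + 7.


Apply the power rule term by term:
  d/du(-u^3) = -3u^2
  d/du(9u^2) = 18u
  d/du(-5u) = -5
  d/du(7) = 0
p'(u) = -3u^2 + 18u - 5


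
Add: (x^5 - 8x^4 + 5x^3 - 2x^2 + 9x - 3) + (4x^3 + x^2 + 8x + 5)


Align terms by degree and add:
  x^5 - 8x^4 + 5x^3 - 2x^2 + 9x - 3
+ 4x^3 + x^2 + 8x + 5
= x^5 - 8x^4 + 9x^3 - x^2 + 17x + 2


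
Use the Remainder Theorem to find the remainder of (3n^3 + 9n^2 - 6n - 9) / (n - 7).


By the Remainder Theorem, the remainder equals p(7):
  3*(7)^3 = 1029
  9*(7)^2 = 441
  -6*(7)^1 = -42
  constant: -9
Sum: 1029 + 441 - 42 - 9 = 1419


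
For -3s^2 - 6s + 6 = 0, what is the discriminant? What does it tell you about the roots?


D = b^2 - 4ac = (-6)^2 - 4(-3)(6) = 36 + 72 = 108
Since D > 0: two distinct irrational roots


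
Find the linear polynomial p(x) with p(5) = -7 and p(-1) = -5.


p(x) = mx + b. Using p(5)=-7, p(-1)=-5:
m = (-7 + 5)/(5 + 1) = -2/6 = -1/3
b = -7 - m*(5) = -7 + 5/3 = -16/3
p(x) = -(1/3)x - (16/3)


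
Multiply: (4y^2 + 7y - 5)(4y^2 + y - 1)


Distribute each term of the first polynomial:
  (4y^2)(4y^2 + y - 1) = 16y^4 + 4y^3 - 4y^2
  (7y)(4y^2 + y - 1) = 28y^3 + 7y^2 - 7y
  (-5)(4y^2 + y - 1) = -20y^2 - 5y + 5
Sum: 16y^4 + 32y^3 - 17y^2 - 12y + 5


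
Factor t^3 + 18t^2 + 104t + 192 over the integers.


Try integer roots (divisors of 192). t=-6: p(-6)=0.
Divide out (t + 6): quotient is t^2 + 12t + 32.
Factor the quadratic: (t + 8)(t + 4)
Result: (t + 6)(t + 8)(t + 4)


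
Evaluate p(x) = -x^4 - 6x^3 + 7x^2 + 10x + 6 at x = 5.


Using direct substitution:
  -1 * (5)^4 = -625
  -6 * (5)^3 = -750
  7 * (5)^2 = 175
  10 * (5)^1 = 50
  constant: 6
Sum = -625 - 750 + 175 + 50 + 6 = -1144


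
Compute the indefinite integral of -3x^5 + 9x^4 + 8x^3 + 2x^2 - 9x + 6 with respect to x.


Reverse power rule on each term:
  ∫ -3x^5 dx = -(1/2)x^6
  ∫ 9x^4 dx = (9/5)x^5
  ∫ 8x^3 dx = 2x^4
  ∫ 2x^2 dx = (2/3)x^3
  ∫ -9x dx = -(9/2)x^2
  ∫ 6 dx = 6x
F(x) = -(1/2)x^6 + (9/5)x^5 + 2x^4 + (2/3)x^3 - (9/2)x^2 + 6x + C


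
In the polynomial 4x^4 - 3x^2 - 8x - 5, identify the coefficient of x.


Read off the coefficient of x: -8


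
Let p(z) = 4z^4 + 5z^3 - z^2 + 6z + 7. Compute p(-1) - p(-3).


p(-1) = -1
p(-3) = 169
p(-1) - p(-3) = -1 - 169 = -170


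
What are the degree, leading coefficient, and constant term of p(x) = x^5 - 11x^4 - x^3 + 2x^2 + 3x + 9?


Highest power of x is 5, with coefficient 1. Constant term is 9.
Degree = 5, leading coefficient = 1, constant term = 9


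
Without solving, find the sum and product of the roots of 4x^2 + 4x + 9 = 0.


For ax^2+bx+c=0: sum = -b/a, product = c/a.
a=4, b=4, c=9
Sum = -(4)/4 = -1
Product = (9)/4 = 9/4


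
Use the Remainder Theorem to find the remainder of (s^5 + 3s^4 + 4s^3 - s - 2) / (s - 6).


By the Remainder Theorem, the remainder equals p(6):
  1*(6)^5 = 7776
  3*(6)^4 = 3888
  4*(6)^3 = 864
  0*(6)^2 = 0
  -1*(6)^1 = -6
  constant: -2
Sum: 7776 + 3888 + 864 + 0 - 6 - 2 = 12520


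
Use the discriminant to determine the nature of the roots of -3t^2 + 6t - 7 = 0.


D = b^2 - 4ac = (6)^2 - 4(-3)(-7) = 36 - 84 = -48
Since D < 0: two complex conjugate roots (no real roots)


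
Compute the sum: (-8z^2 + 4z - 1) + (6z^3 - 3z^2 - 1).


Align terms by degree and add:
  -8z^2 + 4z - 1
+ 6z^3 - 3z^2 - 1
= 6z^3 - 11z^2 + 4z - 2


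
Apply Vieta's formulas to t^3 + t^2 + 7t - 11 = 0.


Monic cubic t^3+bt^2+ct+d=0: sum=-b, pairwise sum=c, product=-d.
b=1, c=7, d=-11
r1+r2+r3 = -1
r1r2+r1r3+r2r3 = 7
r1r2r3 = 11


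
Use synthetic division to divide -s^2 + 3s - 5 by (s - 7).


Synthetic division with c = 7. Coefficients: -1, 3, -5
Bring down -1.
  -1 * 7 = -7; -7 + 3 = -4
  -4 * 7 = -28; -28 - 5 = -33
Quotient: -s - 4, Remainder: -33


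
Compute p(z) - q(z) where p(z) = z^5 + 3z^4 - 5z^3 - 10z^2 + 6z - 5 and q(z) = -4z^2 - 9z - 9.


Distribute the minus sign:
  (z^5 + 3z^4 - 5z^3 - 10z^2 + 6z - 5)
- (-4z^2 - 9z - 9)
Negate second polynomial: 4z^2 + 9z + 9
Add: z^5 + 3z^4 - 5z^3 - 6z^2 + 15z + 4


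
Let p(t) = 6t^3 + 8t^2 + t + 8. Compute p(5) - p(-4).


p(5) = 963
p(-4) = -252
p(5) - p(-4) = 963 + 252 = 1215


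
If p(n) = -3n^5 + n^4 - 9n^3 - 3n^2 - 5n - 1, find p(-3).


Using direct substitution:
  -3 * (-3)^5 = 729
  1 * (-3)^4 = 81
  -9 * (-3)^3 = 243
  -3 * (-3)^2 = -27
  -5 * (-3)^1 = 15
  constant: -1
Sum = 729 + 81 + 243 - 27 + 15 - 1 = 1040


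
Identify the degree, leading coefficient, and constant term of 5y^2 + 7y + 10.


Highest power of y is 2, with coefficient 5. Constant term is 10.
Degree = 2, leading coefficient = 5, constant term = 10


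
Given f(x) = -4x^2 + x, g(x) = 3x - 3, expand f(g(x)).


Substitute g(x) into f:
f(g(x)) = -4*(3x - 3)^2 + 1*(3x - 3)
(3x - 3)^2 = 9x^2 - 18x + 9
Expand and combine: -36x^2 + 75x - 39


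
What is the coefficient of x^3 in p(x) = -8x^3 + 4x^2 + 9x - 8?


Read off the coefficient of x^3: -8


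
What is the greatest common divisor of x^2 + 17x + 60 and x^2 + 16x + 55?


Factor each:
  x^2 + 17x + 60 = (x + 5)(x + 12)
  x^2 + 16x + 55 = (x + 5)(x + 11)
Common monic factor: x + 5


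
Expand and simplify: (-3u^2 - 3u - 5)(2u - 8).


Distribute each term of the first polynomial:
  (-3u^2)(2u - 8) = -6u^3 + 24u^2
  (-3u)(2u - 8) = -6u^2 + 24u
  (-5)(2u - 8) = -10u + 40
Sum: -6u^3 + 18u^2 + 14u + 40


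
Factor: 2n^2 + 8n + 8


Roots satisfy r1 + r2 = -b/a = -4 and r1*r2 = c/a = 4.
So r1 = -2, r2 = -2.
2n^2 + 8n + 8 = 2(n - r1)(n - r2) = 2(n + 2)(n + 2)


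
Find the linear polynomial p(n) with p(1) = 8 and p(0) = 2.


p(n) = mn + b. Using p(1)=8, p(0)=2:
m = (8 - 2)/(1) = 6/1 = 6
b = 8 - m*(1) = 8 - 6 = 2
p(n) = 6n + 2


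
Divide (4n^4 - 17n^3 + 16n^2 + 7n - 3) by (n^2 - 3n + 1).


(4n^4 - 17n^3 + 16n^2 + 7n - 3) / (n^2 - 3n + 1)
Step 1: 4n^2 * (n^2 - 3n + 1) = 4n^4 - 12n^3 + 4n^2; subtract.
Step 2: -5n * (n^2 - 3n + 1) = -5n^3 + 15n^2 - 5n; subtract.
Step 3: -3 * (n^2 - 3n + 1) = -3n^2 + 9n - 3; subtract.
Quotient: 4n^2 - 5n - 3, Remainder: 3n


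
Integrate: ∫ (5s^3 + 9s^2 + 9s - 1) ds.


Reverse power rule on each term:
  ∫ 5s^3 ds = (5/4)s^4
  ∫ 9s^2 ds = 3s^3
  ∫ 9s ds = (9/2)s^2
  ∫ -1 ds = -s
F(s) = (5/4)s^4 + 3s^3 + (9/2)s^2 - s + C


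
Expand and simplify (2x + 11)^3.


Expand (2x + 11)^3 by repeated multiplication:
  (2x + 11)^2 = 4x^2 + 44x + 121
= 8x^3 + 132x^2 + 726x + 1331


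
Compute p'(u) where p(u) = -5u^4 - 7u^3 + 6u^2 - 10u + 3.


Apply the power rule term by term:
  d/du(-5u^4) = -20u^3
  d/du(-7u^3) = -21u^2
  d/du(6u^2) = 12u
  d/du(-10u) = -10
  d/du(3) = 0
p'(u) = -20u^3 - 21u^2 + 12u - 10


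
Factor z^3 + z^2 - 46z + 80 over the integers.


Try integer roots (divisors of 80). z=5: p(5)=0.
Divide out (z - 5): quotient is z^2 + 6z - 16.
Factor the quadratic: (z + 8)(z - 2)
Result: (z - 5)(z + 8)(z - 2)


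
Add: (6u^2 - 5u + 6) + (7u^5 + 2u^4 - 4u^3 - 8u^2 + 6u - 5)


Align terms by degree and add:
  6u^2 - 5u + 6
+ 7u^5 + 2u^4 - 4u^3 - 8u^2 + 6u - 5
= 7u^5 + 2u^4 - 4u^3 - 2u^2 + u + 1


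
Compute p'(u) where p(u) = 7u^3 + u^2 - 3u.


Apply the power rule term by term:
  d/du(7u^3) = 21u^2
  d/du(u^2) = 2u
  d/du(-3u) = -3
p'(u) = 21u^2 + 2u - 3


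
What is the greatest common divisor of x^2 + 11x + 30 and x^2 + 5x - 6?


Factor each:
  x^2 + 11x + 30 = (x + 6)(x + 5)
  x^2 + 5x - 6 = (x + 6)(x - 1)
Common monic factor: x + 6


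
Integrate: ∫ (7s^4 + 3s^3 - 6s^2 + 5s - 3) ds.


Reverse power rule on each term:
  ∫ 7s^4 ds = (7/5)s^5
  ∫ 3s^3 ds = (3/4)s^4
  ∫ -6s^2 ds = -2s^3
  ∫ 5s ds = (5/2)s^2
  ∫ -3 ds = -3s
F(s) = (7/5)s^5 + (3/4)s^4 - 2s^3 + (5/2)s^2 - 3s + C


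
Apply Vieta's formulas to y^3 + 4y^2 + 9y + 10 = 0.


Monic cubic y^3+by^2+cy+d=0: sum=-b, pairwise sum=c, product=-d.
b=4, c=9, d=10
r1+r2+r3 = -4
r1r2+r1r3+r2r3 = 9
r1r2r3 = -10


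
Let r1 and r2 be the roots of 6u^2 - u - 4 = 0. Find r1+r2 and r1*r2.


For au^2+bu+c=0: sum = -b/a, product = c/a.
a=6, b=-1, c=-4
Sum = -(-1)/6 = 1/6
Product = (-4)/6 = -2/3


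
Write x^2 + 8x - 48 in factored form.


Roots satisfy r1 + r2 = -b/a = -8 and r1*r2 = c/a = -48.
So r1 = -12, r2 = 4.
x^2 + 8x - 48 = (x - r1)(x - r2) = (x + 12)(x - 4)


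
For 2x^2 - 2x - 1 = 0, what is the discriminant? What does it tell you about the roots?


D = b^2 - 4ac = (-2)^2 - 4(2)(-1) = 4 + 8 = 12
Since D > 0: two distinct irrational roots


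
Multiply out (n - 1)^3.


Expand (n - 1)^3 by repeated multiplication:
  (n - 1)^2 = n^2 - 2n + 1
= n^3 - 3n^2 + 3n - 1


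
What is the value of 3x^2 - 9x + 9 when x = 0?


Using direct substitution:
  3 * (0)^2 = 0
  -9 * (0)^1 = 0
  constant: 9
Sum = 0 + 0 + 9 = 9


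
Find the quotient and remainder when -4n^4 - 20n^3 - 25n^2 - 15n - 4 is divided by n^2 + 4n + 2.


(-4n^4 - 20n^3 - 25n^2 - 15n - 4) / (n^2 + 4n + 2)
Step 1: -4n^2 * (n^2 + 4n + 2) = -4n^4 - 16n^3 - 8n^2; subtract.
Step 2: -4n * (n^2 + 4n + 2) = -4n^3 - 16n^2 - 8n; subtract.
Step 3: -1 * (n^2 + 4n + 2) = -n^2 - 4n - 2; subtract.
Quotient: -4n^2 - 4n - 1, Remainder: -3n - 2


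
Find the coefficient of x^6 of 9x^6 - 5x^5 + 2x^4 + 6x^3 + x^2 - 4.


Read off the coefficient of x^6: 9


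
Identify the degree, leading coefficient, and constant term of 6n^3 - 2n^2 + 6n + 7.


Highest power of n is 3, with coefficient 6. Constant term is 7.
Degree = 3, leading coefficient = 6, constant term = 7


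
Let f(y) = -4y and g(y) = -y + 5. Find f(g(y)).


Substitute g(y) into f:
f(g(y)) = -4*(-y + 5)
Expand and combine: 4y - 20


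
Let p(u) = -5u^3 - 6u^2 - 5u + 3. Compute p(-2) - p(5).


p(-2) = 29
p(5) = -797
p(-2) - p(5) = 29 + 797 = 826


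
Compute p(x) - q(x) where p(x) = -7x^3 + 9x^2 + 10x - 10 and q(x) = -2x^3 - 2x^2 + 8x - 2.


Distribute the minus sign:
  (-7x^3 + 9x^2 + 10x - 10)
- (-2x^3 - 2x^2 + 8x - 2)
Negate second polynomial: 2x^3 + 2x^2 - 8x + 2
Add: -5x^3 + 11x^2 + 2x - 8


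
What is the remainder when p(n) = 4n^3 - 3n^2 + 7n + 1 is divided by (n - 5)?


By the Remainder Theorem, the remainder equals p(5):
  4*(5)^3 = 500
  -3*(5)^2 = -75
  7*(5)^1 = 35
  constant: 1
Sum: 500 - 75 + 35 + 1 = 461


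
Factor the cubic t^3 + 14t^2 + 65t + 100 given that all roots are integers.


Try integer roots (divisors of 100). t=-5: p(-5)=0.
Divide out (t + 5): quotient is t^2 + 9t + 20.
Factor the quadratic: (t + 4)(t + 5)
Result: (t + 5)(t + 4)(t + 5)


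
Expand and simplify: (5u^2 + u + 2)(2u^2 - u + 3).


Distribute each term of the first polynomial:
  (5u^2)(2u^2 - u + 3) = 10u^4 - 5u^3 + 15u^2
  (u)(2u^2 - u + 3) = 2u^3 - u^2 + 3u
  (2)(2u^2 - u + 3) = 4u^2 - 2u + 6
Sum: 10u^4 - 3u^3 + 18u^2 + u + 6


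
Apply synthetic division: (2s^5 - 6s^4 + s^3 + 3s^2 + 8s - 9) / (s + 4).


Synthetic division with c = -4. Coefficients: 2, -6, 1, 3, 8, -9
Bring down 2.
  2 * -4 = -8; -8 - 6 = -14
  -14 * -4 = 56; 56 + 1 = 57
  57 * -4 = -228; -228 + 3 = -225
  -225 * -4 = 900; 900 + 8 = 908
  908 * -4 = -3632; -3632 - 9 = -3641
Quotient: 2s^4 - 14s^3 + 57s^2 - 225s + 908, Remainder: -3641


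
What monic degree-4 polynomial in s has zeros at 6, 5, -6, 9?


p(s) = (s - 6)(s - 5)(s + 6)(s - 9)
Expand: s^4 - 14s^3 + 9s^2 + 504s - 1620


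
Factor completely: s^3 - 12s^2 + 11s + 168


Try integer roots (divisors of 168). s=-3: p(-3)=0.
Divide out (s + 3): quotient is s^2 - 15s + 56.
Factor the quadratic: (s - 7)(s - 8)
Result: (s + 3)(s - 7)(s - 8)


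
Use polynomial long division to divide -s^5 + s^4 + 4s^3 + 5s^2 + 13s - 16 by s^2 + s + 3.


(-s^5 + s^4 + 4s^3 + 5s^2 + 13s - 16) / (s^2 + s + 3)
Step 1: -s^3 * (s^2 + s + 3) = -s^5 - s^4 - 3s^3; subtract.
Step 2: 2s^2 * (s^2 + s + 3) = 2s^4 + 2s^3 + 6s^2; subtract.
Step 3: 5s * (s^2 + s + 3) = 5s^3 + 5s^2 + 15s; subtract.
Step 4: -6 * (s^2 + s + 3) = -6s^2 - 6s - 18; subtract.
Quotient: -s^3 + 2s^2 + 5s - 6, Remainder: 4s + 2


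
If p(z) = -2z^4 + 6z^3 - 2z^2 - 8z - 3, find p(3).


Using direct substitution:
  -2 * (3)^4 = -162
  6 * (3)^3 = 162
  -2 * (3)^2 = -18
  -8 * (3)^1 = -24
  constant: -3
Sum = -162 + 162 - 18 - 24 - 3 = -45


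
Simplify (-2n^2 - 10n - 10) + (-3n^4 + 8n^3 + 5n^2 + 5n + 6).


Align terms by degree and add:
  -2n^2 - 10n - 10
  -3n^4 + 8n^3 + 5n^2 + 5n + 6
= -3n^4 + 8n^3 + 3n^2 - 5n - 4


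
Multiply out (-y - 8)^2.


Expand (-y - 8)^2 by repeated multiplication:
= y^2 + 16y + 64


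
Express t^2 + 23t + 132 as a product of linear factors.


Roots satisfy r1 + r2 = -b/a = -23 and r1*r2 = c/a = 132.
So r1 = -11, r2 = -12.
t^2 + 23t + 132 = (t - r1)(t - r2) = (t + 11)(t + 12)


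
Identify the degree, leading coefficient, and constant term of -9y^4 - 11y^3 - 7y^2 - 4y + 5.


Highest power of y is 4, with coefficient -9. Constant term is 5.
Degree = 4, leading coefficient = -9, constant term = 5


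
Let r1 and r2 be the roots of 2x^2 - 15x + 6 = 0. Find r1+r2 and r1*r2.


For ax^2+bx+c=0: sum = -b/a, product = c/a.
a=2, b=-15, c=6
Sum = -(-15)/2 = 15/2
Product = (6)/2 = 3


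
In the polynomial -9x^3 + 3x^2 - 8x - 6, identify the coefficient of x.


Read off the coefficient of x: -8


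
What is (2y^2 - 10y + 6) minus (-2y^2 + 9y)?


Distribute the minus sign:
  (2y^2 - 10y + 6)
- (-2y^2 + 9y)
Negate second polynomial: 2y^2 - 9y
Add: 4y^2 - 19y + 6


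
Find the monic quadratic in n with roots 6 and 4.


p(n) = (n - 6)(n - 4)
Expand: n^2 - 10n + 24


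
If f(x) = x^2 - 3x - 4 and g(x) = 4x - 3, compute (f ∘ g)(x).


Substitute g(x) into f:
f(g(x)) = 1*(4x - 3)^2 + (-3)*(4x - 3) + (-4)
(4x - 3)^2 = 16x^2 - 24x + 9
Expand and combine: 16x^2 - 36x + 14


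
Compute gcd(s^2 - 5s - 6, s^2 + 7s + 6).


Factor each:
  s^2 - 5s - 6 = (s + 1)(s - 6)
  s^2 + 7s + 6 = (s + 1)(s + 6)
Common monic factor: s + 1


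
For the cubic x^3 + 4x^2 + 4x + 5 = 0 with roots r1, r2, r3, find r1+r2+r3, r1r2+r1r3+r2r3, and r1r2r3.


Monic cubic x^3+bx^2+cx+d=0: sum=-b, pairwise sum=c, product=-d.
b=4, c=4, d=5
r1+r2+r3 = -4
r1r2+r1r3+r2r3 = 4
r1r2r3 = -5


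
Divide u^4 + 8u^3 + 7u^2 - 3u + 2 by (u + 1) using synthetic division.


Synthetic division with c = -1. Coefficients: 1, 8, 7, -3, 2
Bring down 1.
  1 * -1 = -1; -1 + 8 = 7
  7 * -1 = -7; -7 + 7 = 0
  0 * -1 = 0; 0 - 3 = -3
  -3 * -1 = 3; 3 + 2 = 5
Quotient: u^3 + 7u^2 - 3, Remainder: 5


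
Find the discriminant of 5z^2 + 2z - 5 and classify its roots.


D = b^2 - 4ac = (2)^2 - 4(5)(-5) = 4 + 100 = 104
Since D > 0: two distinct irrational roots


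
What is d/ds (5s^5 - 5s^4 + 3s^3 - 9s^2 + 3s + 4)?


Apply the power rule term by term:
  d/ds(5s^5) = 25s^4
  d/ds(-5s^4) = -20s^3
  d/ds(3s^3) = 9s^2
  d/ds(-9s^2) = -18s
  d/ds(3s) = 3
  d/ds(4) = 0
p'(s) = 25s^4 - 20s^3 + 9s^2 - 18s + 3


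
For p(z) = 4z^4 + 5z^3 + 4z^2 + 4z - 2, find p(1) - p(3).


p(1) = 15
p(3) = 505
p(1) - p(3) = 15 - 505 = -490


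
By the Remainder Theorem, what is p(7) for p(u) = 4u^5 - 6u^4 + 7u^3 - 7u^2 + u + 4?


By the Remainder Theorem, the remainder equals p(7):
  4*(7)^5 = 67228
  -6*(7)^4 = -14406
  7*(7)^3 = 2401
  -7*(7)^2 = -343
  1*(7)^1 = 7
  constant: 4
Sum: 67228 - 14406 + 2401 - 343 + 7 + 4 = 54891


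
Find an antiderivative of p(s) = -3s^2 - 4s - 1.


Reverse power rule on each term:
  ∫ -3s^2 ds = -s^3
  ∫ -4s ds = -2s^2
  ∫ -1 ds = -s
F(s) = -s^3 - 2s^2 - s + C


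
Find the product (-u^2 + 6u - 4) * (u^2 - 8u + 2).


Distribute each term of the first polynomial:
  (-u^2)(u^2 - 8u + 2) = -u^4 + 8u^3 - 2u^2
  (6u)(u^2 - 8u + 2) = 6u^3 - 48u^2 + 12u
  (-4)(u^2 - 8u + 2) = -4u^2 + 32u - 8
Sum: -u^4 + 14u^3 - 54u^2 + 44u - 8


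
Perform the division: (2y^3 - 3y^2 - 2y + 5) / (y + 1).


(2y^3 - 3y^2 - 2y + 5) / (y + 1)
Step 1: 2y^2 * (y + 1) = 2y^3 + 2y^2; subtract.
Step 2: -5y * (y + 1) = -5y^2 - 5y; subtract.
Step 3: 3 * (y + 1) = 3y + 3; subtract.
Quotient: 2y^2 - 5y + 3, Remainder: 2


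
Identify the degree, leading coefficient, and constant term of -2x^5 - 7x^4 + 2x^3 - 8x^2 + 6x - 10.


Highest power of x is 5, with coefficient -2. Constant term is -10.
Degree = 5, leading coefficient = -2, constant term = -10


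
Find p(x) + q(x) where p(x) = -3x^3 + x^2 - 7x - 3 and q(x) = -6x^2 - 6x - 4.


Align terms by degree and add:
  -3x^3 + x^2 - 7x - 3
  -6x^2 - 6x - 4
= -3x^3 - 5x^2 - 13x - 7


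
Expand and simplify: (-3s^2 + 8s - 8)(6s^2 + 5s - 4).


Distribute each term of the first polynomial:
  (-3s^2)(6s^2 + 5s - 4) = -18s^4 - 15s^3 + 12s^2
  (8s)(6s^2 + 5s - 4) = 48s^3 + 40s^2 - 32s
  (-8)(6s^2 + 5s - 4) = -48s^2 - 40s + 32
Sum: -18s^4 + 33s^3 + 4s^2 - 72s + 32


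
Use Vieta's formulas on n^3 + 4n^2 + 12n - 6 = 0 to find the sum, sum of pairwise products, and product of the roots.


Monic cubic n^3+bn^2+cn+d=0: sum=-b, pairwise sum=c, product=-d.
b=4, c=12, d=-6
r1+r2+r3 = -4
r1r2+r1r3+r2r3 = 12
r1r2r3 = 6


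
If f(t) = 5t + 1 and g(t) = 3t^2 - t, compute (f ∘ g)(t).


Substitute g(t) into f:
f(g(t)) = 5*(3t^2 - t) + 1
Expand and combine: 15t^2 - 5t + 1


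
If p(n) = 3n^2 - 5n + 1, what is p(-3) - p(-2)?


p(-3) = 43
p(-2) = 23
p(-3) - p(-2) = 43 - 23 = 20


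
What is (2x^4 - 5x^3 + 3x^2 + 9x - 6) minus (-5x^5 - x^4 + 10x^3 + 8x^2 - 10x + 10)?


Distribute the minus sign:
  (2x^4 - 5x^3 + 3x^2 + 9x - 6)
- (-5x^5 - x^4 + 10x^3 + 8x^2 - 10x + 10)
Negate second polynomial: 5x^5 + x^4 - 10x^3 - 8x^2 + 10x - 10
Add: 5x^5 + 3x^4 - 15x^3 - 5x^2 + 19x - 16


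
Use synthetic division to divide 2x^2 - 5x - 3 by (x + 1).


Synthetic division with c = -1. Coefficients: 2, -5, -3
Bring down 2.
  2 * -1 = -2; -2 - 5 = -7
  -7 * -1 = 7; 7 - 3 = 4
Quotient: 2x - 7, Remainder: 4


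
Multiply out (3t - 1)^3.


Expand (3t - 1)^3 by repeated multiplication:
  (3t - 1)^2 = 9t^2 - 6t + 1
= 27t^3 - 27t^2 + 9t - 1


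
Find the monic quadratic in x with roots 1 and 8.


p(x) = (x - 1)(x - 8)
Expand: x^2 - 9x + 8


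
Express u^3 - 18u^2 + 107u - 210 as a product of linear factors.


Try integer roots (divisors of -210). u=7: p(7)=0.
Divide out (u - 7): quotient is u^2 - 11u + 30.
Factor the quadratic: (u - 6)(u - 5)
Result: (u - 7)(u - 6)(u - 5)


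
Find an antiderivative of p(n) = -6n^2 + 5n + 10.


Reverse power rule on each term:
  ∫ -6n^2 dn = -2n^3
  ∫ 5n dn = (5/2)n^2
  ∫ 10 dn = 10n
F(n) = -2n^3 + (5/2)n^2 + 10n + C


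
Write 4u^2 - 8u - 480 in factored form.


Roots satisfy r1 + r2 = -b/a = 2 and r1*r2 = c/a = -120.
So r1 = 12, r2 = -10.
4u^2 - 8u - 480 = 4(u - r1)(u - r2) = 4(u - 12)(u + 10)


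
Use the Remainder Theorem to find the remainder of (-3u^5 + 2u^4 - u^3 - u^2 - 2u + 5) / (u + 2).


By the Remainder Theorem, the remainder equals p(-2):
  -3*(-2)^5 = 96
  2*(-2)^4 = 32
  -1*(-2)^3 = 8
  -1*(-2)^2 = -4
  -2*(-2)^1 = 4
  constant: 5
Sum: 96 + 32 + 8 - 4 + 4 + 5 = 141


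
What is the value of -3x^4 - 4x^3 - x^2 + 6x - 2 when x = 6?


Using direct substitution:
  -3 * (6)^4 = -3888
  -4 * (6)^3 = -864
  -1 * (6)^2 = -36
  6 * (6)^1 = 36
  constant: -2
Sum = -3888 - 864 - 36 + 36 - 2 = -4754
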